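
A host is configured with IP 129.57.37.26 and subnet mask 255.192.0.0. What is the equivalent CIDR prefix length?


Binary: 11111111.11000000.00000000.00000000
Count leading 1s
Prefix: /10


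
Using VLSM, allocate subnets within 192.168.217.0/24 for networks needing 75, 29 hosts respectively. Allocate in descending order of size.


75 hosts -> /25 (126 usable): 192.168.217.0/25
29 hosts -> /27 (30 usable): 192.168.217.128/27
Allocation: 192.168.217.0/25 (75 hosts, 126 usable); 192.168.217.128/27 (29 hosts, 30 usable)


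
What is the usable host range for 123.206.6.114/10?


Network: 123.192.0.0
Broadcast: 123.255.255.255
First usable = network + 1
Last usable = broadcast - 1
Range: 123.192.0.1 to 123.255.255.254


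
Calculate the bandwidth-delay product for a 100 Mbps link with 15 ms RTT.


BDP = bandwidth * RTT
= 100 Mbps * 15 ms
= 100 * 1e6 * 15 / 1000 bits
= 1500000 bits
= 187500 bytes
= 183.1055 KB
BDP = 1500000 bits (187500 bytes)


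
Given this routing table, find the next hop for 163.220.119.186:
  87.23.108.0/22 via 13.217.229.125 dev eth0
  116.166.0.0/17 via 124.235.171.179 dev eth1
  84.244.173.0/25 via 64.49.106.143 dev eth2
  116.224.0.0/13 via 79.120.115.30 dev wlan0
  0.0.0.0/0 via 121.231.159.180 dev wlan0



Longest prefix match for 163.220.119.186:
  /22 87.23.108.0: no
  /17 116.166.0.0: no
  /25 84.244.173.0: no
  /13 116.224.0.0: no
  /0 0.0.0.0: MATCH
Selected: next-hop 121.231.159.180 via wlan0 (matched /0)


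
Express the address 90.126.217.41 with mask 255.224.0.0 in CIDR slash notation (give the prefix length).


Binary: 11111111.11100000.00000000.00000000
Count leading 1s
Prefix: /11


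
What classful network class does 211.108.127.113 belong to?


First octet: 211
Binary: 11010011
110xxxxx -> Class C (192-223)
Class C, default mask 255.255.255.0 (/24)


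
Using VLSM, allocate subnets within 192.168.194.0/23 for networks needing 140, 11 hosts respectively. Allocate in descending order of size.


140 hosts -> /24 (254 usable): 192.168.194.0/24
11 hosts -> /28 (14 usable): 192.168.195.0/28
Allocation: 192.168.194.0/24 (140 hosts, 254 usable); 192.168.195.0/28 (11 hosts, 14 usable)


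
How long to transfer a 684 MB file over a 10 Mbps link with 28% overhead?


Effective throughput = 10 * (1 - 28/100) = 7.2 Mbps
File size in Mb = 684 * 8 = 5472 Mb
Time = 5472 / 7.2
Time = 760.0 seconds


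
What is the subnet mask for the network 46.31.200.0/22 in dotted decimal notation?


/22 means 22 network bits, 10 host bits
Binary: 11111111111111111111110000000000
Mask: 255.255.252.0


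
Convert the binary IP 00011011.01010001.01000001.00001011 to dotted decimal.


00011011 = 27
01010001 = 81
01000001 = 65
00001011 = 11
IP: 27.81.65.11


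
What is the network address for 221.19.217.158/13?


IP:   11011101.00010011.11011001.10011110
Mask: 11111111.11111000.00000000.00000000
AND operation:
Net:  11011101.00010000.00000000.00000000
Network: 221.16.0.0/13


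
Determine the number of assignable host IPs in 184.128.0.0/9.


Host bits = 32 - 9 = 23
Total addresses = 2^23 = 8388608
Usable = total - 2 (network and broadcast)
Usable hosts: 8388606


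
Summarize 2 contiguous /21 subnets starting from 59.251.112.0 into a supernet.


Original prefix: /21
Number of subnets: 2 = 2^1
New prefix = 21 - 1 = 20
Supernet: 59.251.112.0/20


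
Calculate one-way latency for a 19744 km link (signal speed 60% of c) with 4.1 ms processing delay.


Speed = 0.6 * 3e5 km/s = 180000 km/s
Propagation delay = 19744 / 180000 = 0.1097 s = 109.6889 ms
Processing delay = 4.1 ms
Total one-way latency = 113.7889 ms


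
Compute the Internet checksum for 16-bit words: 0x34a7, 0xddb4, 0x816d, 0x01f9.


Sum all words (with carry folding):
+ 0x34a7 = 0x34a7
+ 0xddb4 = 0x125c
+ 0x816d = 0x93c9
+ 0x01f9 = 0x95c2
One's complement: ~0x95c2
Checksum = 0x6a3d


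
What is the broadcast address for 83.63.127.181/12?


Network: 83.48.0.0/12
Host bits = 20
Set all host bits to 1:
Broadcast: 83.63.255.255


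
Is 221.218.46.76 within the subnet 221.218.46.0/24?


Subnet network: 221.218.46.0
Test IP AND mask: 221.218.46.0
Yes, 221.218.46.76 is in 221.218.46.0/24


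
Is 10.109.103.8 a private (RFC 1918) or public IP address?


RFC 1918 private ranges:
  10.0.0.0/8 (10.0.0.0 - 10.255.255.255)
  172.16.0.0/12 (172.16.0.0 - 172.31.255.255)
  192.168.0.0/16 (192.168.0.0 - 192.168.255.255)
Private (in 10.0.0.0/8)


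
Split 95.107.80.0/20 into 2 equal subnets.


New prefix = 20 + 1 = 21
Each subnet has 2048 addresses
  95.107.80.0/21
  95.107.88.0/21
Subnets: 95.107.80.0/21, 95.107.88.0/21


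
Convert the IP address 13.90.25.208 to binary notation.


13 = 00001101
90 = 01011010
25 = 00011001
208 = 11010000
Binary: 00001101.01011010.00011001.11010000


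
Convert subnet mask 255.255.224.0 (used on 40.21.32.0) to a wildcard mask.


Subnet mask: 255.255.224.0
Wildcard = 255.255.255.255 - subnet mask
255 - 255 = 0
255 - 255 = 0
255 - 224 = 31
255 - 0 = 255
Wildcard: 0.0.31.255


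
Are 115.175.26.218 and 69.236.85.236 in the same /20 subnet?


Mask: 255.255.240.0
115.175.26.218 AND mask = 115.175.16.0
69.236.85.236 AND mask = 69.236.80.0
No, different subnets (115.175.16.0 vs 69.236.80.0)


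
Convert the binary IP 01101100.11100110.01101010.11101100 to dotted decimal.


01101100 = 108
11100110 = 230
01101010 = 106
11101100 = 236
IP: 108.230.106.236


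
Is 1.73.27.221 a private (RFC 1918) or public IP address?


RFC 1918 private ranges:
  10.0.0.0/8 (10.0.0.0 - 10.255.255.255)
  172.16.0.0/12 (172.16.0.0 - 172.31.255.255)
  192.168.0.0/16 (192.168.0.0 - 192.168.255.255)
Public (not in any RFC 1918 range)


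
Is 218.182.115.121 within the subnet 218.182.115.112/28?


Subnet network: 218.182.115.112
Test IP AND mask: 218.182.115.112
Yes, 218.182.115.121 is in 218.182.115.112/28


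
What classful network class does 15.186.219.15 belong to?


First octet: 15
Binary: 00001111
0xxxxxxx -> Class A (1-126)
Class A, default mask 255.0.0.0 (/8)


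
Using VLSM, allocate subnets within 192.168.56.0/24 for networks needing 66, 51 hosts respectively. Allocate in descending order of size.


66 hosts -> /25 (126 usable): 192.168.56.0/25
51 hosts -> /26 (62 usable): 192.168.56.128/26
Allocation: 192.168.56.0/25 (66 hosts, 126 usable); 192.168.56.128/26 (51 hosts, 62 usable)


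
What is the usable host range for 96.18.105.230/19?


Network: 96.18.96.0
Broadcast: 96.18.127.255
First usable = network + 1
Last usable = broadcast - 1
Range: 96.18.96.1 to 96.18.127.254


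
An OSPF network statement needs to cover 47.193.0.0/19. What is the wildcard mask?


Subnet mask: 255.255.224.0
Wildcard = 255.255.255.255 - subnet mask
255 - 255 = 0
255 - 255 = 0
255 - 224 = 31
255 - 0 = 255
Wildcard: 0.0.31.255


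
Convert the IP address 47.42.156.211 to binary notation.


47 = 00101111
42 = 00101010
156 = 10011100
211 = 11010011
Binary: 00101111.00101010.10011100.11010011


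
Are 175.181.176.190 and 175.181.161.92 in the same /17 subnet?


Mask: 255.255.128.0
175.181.176.190 AND mask = 175.181.128.0
175.181.161.92 AND mask = 175.181.128.0
Yes, same subnet (175.181.128.0)


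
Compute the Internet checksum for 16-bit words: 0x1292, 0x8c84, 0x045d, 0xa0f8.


Sum all words (with carry folding):
+ 0x1292 = 0x1292
+ 0x8c84 = 0x9f16
+ 0x045d = 0xa373
+ 0xa0f8 = 0x446c
One's complement: ~0x446c
Checksum = 0xbb93


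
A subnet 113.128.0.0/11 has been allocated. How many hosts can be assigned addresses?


Host bits = 32 - 11 = 21
Total addresses = 2^21 = 2097152
Usable = total - 2 (network and broadcast)
Usable hosts: 2097150


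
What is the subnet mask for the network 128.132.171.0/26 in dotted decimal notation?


/26 means 26 network bits, 6 host bits
Binary: 11111111111111111111111111000000
Mask: 255.255.255.192


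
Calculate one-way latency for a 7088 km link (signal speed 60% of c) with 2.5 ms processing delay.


Speed = 0.6 * 3e5 km/s = 180000 km/s
Propagation delay = 7088 / 180000 = 0.0394 s = 39.3778 ms
Processing delay = 2.5 ms
Total one-way latency = 41.8778 ms


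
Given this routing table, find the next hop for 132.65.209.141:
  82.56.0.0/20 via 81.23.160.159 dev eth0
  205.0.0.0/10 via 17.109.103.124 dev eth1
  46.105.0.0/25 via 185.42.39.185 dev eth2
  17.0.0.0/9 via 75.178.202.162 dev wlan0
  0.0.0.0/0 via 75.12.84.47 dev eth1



Longest prefix match for 132.65.209.141:
  /20 82.56.0.0: no
  /10 205.0.0.0: no
  /25 46.105.0.0: no
  /9 17.0.0.0: no
  /0 0.0.0.0: MATCH
Selected: next-hop 75.12.84.47 via eth1 (matched /0)


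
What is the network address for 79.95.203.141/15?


IP:   01001111.01011111.11001011.10001101
Mask: 11111111.11111110.00000000.00000000
AND operation:
Net:  01001111.01011110.00000000.00000000
Network: 79.94.0.0/15


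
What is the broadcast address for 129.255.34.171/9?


Network: 129.128.0.0/9
Host bits = 23
Set all host bits to 1:
Broadcast: 129.255.255.255


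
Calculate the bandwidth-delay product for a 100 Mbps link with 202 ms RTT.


BDP = bandwidth * RTT
= 100 Mbps * 202 ms
= 100 * 1e6 * 202 / 1000 bits
= 20200000 bits
= 2525000 bytes
= 2465.8203 KB
BDP = 20200000 bits (2525000 bytes)


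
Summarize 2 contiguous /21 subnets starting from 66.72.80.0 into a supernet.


Original prefix: /21
Number of subnets: 2 = 2^1
New prefix = 21 - 1 = 20
Supernet: 66.72.80.0/20


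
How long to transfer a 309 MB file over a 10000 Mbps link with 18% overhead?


Effective throughput = 10000 * (1 - 18/100) = 8200 Mbps
File size in Mb = 309 * 8 = 2472 Mb
Time = 2472 / 8200
Time = 0.3015 seconds


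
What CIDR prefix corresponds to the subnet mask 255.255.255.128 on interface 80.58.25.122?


Binary: 11111111.11111111.11111111.10000000
Count leading 1s
Prefix: /25


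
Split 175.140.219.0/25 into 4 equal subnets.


New prefix = 25 + 2 = 27
Each subnet has 32 addresses
  175.140.219.0/27
  175.140.219.32/27
  175.140.219.64/27
  175.140.219.96/27
Subnets: 175.140.219.0/27, 175.140.219.32/27, 175.140.219.64/27, 175.140.219.96/27


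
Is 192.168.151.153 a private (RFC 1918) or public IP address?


RFC 1918 private ranges:
  10.0.0.0/8 (10.0.0.0 - 10.255.255.255)
  172.16.0.0/12 (172.16.0.0 - 172.31.255.255)
  192.168.0.0/16 (192.168.0.0 - 192.168.255.255)
Private (in 192.168.0.0/16)


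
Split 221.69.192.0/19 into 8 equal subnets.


New prefix = 19 + 3 = 22
Each subnet has 1024 addresses
  221.69.192.0/22
  221.69.196.0/22
  221.69.200.0/22
  221.69.204.0/22
  221.69.208.0/22
  221.69.212.0/22
  221.69.216.0/22
  221.69.220.0/22
Subnets: 221.69.192.0/22, 221.69.196.0/22, 221.69.200.0/22, 221.69.204.0/22, 221.69.208.0/22, 221.69.212.0/22, 221.69.216.0/22, 221.69.220.0/22


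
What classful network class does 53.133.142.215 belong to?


First octet: 53
Binary: 00110101
0xxxxxxx -> Class A (1-126)
Class A, default mask 255.0.0.0 (/8)


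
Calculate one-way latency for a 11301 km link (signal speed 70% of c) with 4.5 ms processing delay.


Speed = 0.7 * 3e5 km/s = 210000 km/s
Propagation delay = 11301 / 210000 = 0.0538 s = 53.8143 ms
Processing delay = 4.5 ms
Total one-way latency = 58.3143 ms


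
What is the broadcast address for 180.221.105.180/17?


Network: 180.221.0.0/17
Host bits = 15
Set all host bits to 1:
Broadcast: 180.221.127.255


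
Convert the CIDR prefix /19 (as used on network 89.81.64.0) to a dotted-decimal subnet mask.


/19 means 19 network bits, 13 host bits
Binary: 11111111111111111110000000000000
Mask: 255.255.224.0


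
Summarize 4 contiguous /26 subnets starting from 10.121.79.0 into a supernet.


Original prefix: /26
Number of subnets: 4 = 2^2
New prefix = 26 - 2 = 24
Supernet: 10.121.79.0/24


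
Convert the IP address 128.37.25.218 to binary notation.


128 = 10000000
37 = 00100101
25 = 00011001
218 = 11011010
Binary: 10000000.00100101.00011001.11011010


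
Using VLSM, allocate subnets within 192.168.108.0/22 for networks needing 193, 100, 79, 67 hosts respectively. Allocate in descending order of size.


193 hosts -> /24 (254 usable): 192.168.108.0/24
100 hosts -> /25 (126 usable): 192.168.109.0/25
79 hosts -> /25 (126 usable): 192.168.109.128/25
67 hosts -> /25 (126 usable): 192.168.110.0/25
Allocation: 192.168.108.0/24 (193 hosts, 254 usable); 192.168.109.0/25 (100 hosts, 126 usable); 192.168.109.128/25 (79 hosts, 126 usable); 192.168.110.0/25 (67 hosts, 126 usable)


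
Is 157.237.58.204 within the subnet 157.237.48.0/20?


Subnet network: 157.237.48.0
Test IP AND mask: 157.237.48.0
Yes, 157.237.58.204 is in 157.237.48.0/20


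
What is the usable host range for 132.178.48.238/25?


Network: 132.178.48.128
Broadcast: 132.178.48.255
First usable = network + 1
Last usable = broadcast - 1
Range: 132.178.48.129 to 132.178.48.254


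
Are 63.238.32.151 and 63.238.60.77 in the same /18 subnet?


Mask: 255.255.192.0
63.238.32.151 AND mask = 63.238.0.0
63.238.60.77 AND mask = 63.238.0.0
Yes, same subnet (63.238.0.0)


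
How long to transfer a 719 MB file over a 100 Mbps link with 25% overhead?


Effective throughput = 100 * (1 - 25/100) = 75 Mbps
File size in Mb = 719 * 8 = 5752 Mb
Time = 5752 / 75
Time = 76.6933 seconds


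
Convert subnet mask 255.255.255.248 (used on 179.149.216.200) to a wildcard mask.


Subnet mask: 255.255.255.248
Wildcard = 255.255.255.255 - subnet mask
255 - 255 = 0
255 - 255 = 0
255 - 255 = 0
255 - 248 = 7
Wildcard: 0.0.0.7


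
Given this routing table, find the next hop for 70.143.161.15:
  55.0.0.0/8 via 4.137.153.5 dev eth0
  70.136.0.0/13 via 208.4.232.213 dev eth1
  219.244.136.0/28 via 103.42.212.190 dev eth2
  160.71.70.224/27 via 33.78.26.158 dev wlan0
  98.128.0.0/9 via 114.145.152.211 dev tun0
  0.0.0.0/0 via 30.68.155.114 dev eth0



Longest prefix match for 70.143.161.15:
  /8 55.0.0.0: no
  /13 70.136.0.0: MATCH
  /28 219.244.136.0: no
  /27 160.71.70.224: no
  /9 98.128.0.0: no
  /0 0.0.0.0: MATCH
Selected: next-hop 208.4.232.213 via eth1 (matched /13)


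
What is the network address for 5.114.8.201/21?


IP:   00000101.01110010.00001000.11001001
Mask: 11111111.11111111.11111000.00000000
AND operation:
Net:  00000101.01110010.00001000.00000000
Network: 5.114.8.0/21


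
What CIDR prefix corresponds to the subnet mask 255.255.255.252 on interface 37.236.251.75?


Binary: 11111111.11111111.11111111.11111100
Count leading 1s
Prefix: /30


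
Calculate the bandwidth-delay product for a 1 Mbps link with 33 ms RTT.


BDP = bandwidth * RTT
= 1 Mbps * 33 ms
= 1 * 1e6 * 33 / 1000 bits
= 33000 bits
= 4125 bytes
= 4.0283 KB
BDP = 33000 bits (4125 bytes)


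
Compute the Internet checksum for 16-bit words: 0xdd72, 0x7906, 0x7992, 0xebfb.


Sum all words (with carry folding):
+ 0xdd72 = 0xdd72
+ 0x7906 = 0x5679
+ 0x7992 = 0xd00b
+ 0xebfb = 0xbc07
One's complement: ~0xbc07
Checksum = 0x43f8


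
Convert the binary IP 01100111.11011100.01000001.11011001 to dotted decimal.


01100111 = 103
11011100 = 220
01000001 = 65
11011001 = 217
IP: 103.220.65.217


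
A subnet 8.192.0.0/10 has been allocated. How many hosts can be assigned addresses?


Host bits = 32 - 10 = 22
Total addresses = 2^22 = 4194304
Usable = total - 2 (network and broadcast)
Usable hosts: 4194302


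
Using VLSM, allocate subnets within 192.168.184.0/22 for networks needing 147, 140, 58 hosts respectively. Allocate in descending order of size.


147 hosts -> /24 (254 usable): 192.168.184.0/24
140 hosts -> /24 (254 usable): 192.168.185.0/24
58 hosts -> /26 (62 usable): 192.168.186.0/26
Allocation: 192.168.184.0/24 (147 hosts, 254 usable); 192.168.185.0/24 (140 hosts, 254 usable); 192.168.186.0/26 (58 hosts, 62 usable)


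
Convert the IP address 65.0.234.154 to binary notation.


65 = 01000001
0 = 00000000
234 = 11101010
154 = 10011010
Binary: 01000001.00000000.11101010.10011010


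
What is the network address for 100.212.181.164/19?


IP:   01100100.11010100.10110101.10100100
Mask: 11111111.11111111.11100000.00000000
AND operation:
Net:  01100100.11010100.10100000.00000000
Network: 100.212.160.0/19


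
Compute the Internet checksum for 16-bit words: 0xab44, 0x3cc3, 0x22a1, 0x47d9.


Sum all words (with carry folding):
+ 0xab44 = 0xab44
+ 0x3cc3 = 0xe807
+ 0x22a1 = 0x0aa9
+ 0x47d9 = 0x5282
One's complement: ~0x5282
Checksum = 0xad7d


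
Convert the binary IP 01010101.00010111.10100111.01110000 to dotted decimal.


01010101 = 85
00010111 = 23
10100111 = 167
01110000 = 112
IP: 85.23.167.112


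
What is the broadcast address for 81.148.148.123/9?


Network: 81.128.0.0/9
Host bits = 23
Set all host bits to 1:
Broadcast: 81.255.255.255


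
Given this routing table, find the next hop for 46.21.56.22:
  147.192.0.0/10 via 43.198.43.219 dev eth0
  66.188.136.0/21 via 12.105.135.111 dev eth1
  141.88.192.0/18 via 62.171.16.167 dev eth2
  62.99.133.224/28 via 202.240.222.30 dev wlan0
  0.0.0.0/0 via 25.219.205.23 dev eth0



Longest prefix match for 46.21.56.22:
  /10 147.192.0.0: no
  /21 66.188.136.0: no
  /18 141.88.192.0: no
  /28 62.99.133.224: no
  /0 0.0.0.0: MATCH
Selected: next-hop 25.219.205.23 via eth0 (matched /0)


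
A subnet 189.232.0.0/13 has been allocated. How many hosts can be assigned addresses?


Host bits = 32 - 13 = 19
Total addresses = 2^19 = 524288
Usable = total - 2 (network and broadcast)
Usable hosts: 524286


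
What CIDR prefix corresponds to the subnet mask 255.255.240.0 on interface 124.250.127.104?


Binary: 11111111.11111111.11110000.00000000
Count leading 1s
Prefix: /20


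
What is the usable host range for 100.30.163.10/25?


Network: 100.30.163.0
Broadcast: 100.30.163.127
First usable = network + 1
Last usable = broadcast - 1
Range: 100.30.163.1 to 100.30.163.126


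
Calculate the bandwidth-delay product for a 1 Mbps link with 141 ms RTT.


BDP = bandwidth * RTT
= 1 Mbps * 141 ms
= 1 * 1e6 * 141 / 1000 bits
= 141000 bits
= 17625 bytes
= 17.2119 KB
BDP = 141000 bits (17625 bytes)


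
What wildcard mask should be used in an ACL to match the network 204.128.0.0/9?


Subnet mask: 255.128.0.0
Wildcard = 255.255.255.255 - subnet mask
255 - 255 = 0
255 - 128 = 127
255 - 0 = 255
255 - 0 = 255
Wildcard: 0.127.255.255


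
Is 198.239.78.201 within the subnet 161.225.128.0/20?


Subnet network: 161.225.128.0
Test IP AND mask: 198.239.64.0
No, 198.239.78.201 is not in 161.225.128.0/20


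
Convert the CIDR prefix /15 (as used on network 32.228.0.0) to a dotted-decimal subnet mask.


/15 means 15 network bits, 17 host bits
Binary: 11111111111111100000000000000000
Mask: 255.254.0.0


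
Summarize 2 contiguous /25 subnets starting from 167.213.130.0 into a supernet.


Original prefix: /25
Number of subnets: 2 = 2^1
New prefix = 25 - 1 = 24
Supernet: 167.213.130.0/24


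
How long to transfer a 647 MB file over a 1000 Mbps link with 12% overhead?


Effective throughput = 1000 * (1 - 12/100) = 880 Mbps
File size in Mb = 647 * 8 = 5176 Mb
Time = 5176 / 880
Time = 5.8818 seconds


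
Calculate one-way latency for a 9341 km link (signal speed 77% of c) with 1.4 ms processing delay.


Speed = 0.77 * 3e5 km/s = 231000 km/s
Propagation delay = 9341 / 231000 = 0.0404 s = 40.4372 ms
Processing delay = 1.4 ms
Total one-way latency = 41.8372 ms


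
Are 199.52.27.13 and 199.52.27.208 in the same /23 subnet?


Mask: 255.255.254.0
199.52.27.13 AND mask = 199.52.26.0
199.52.27.208 AND mask = 199.52.26.0
Yes, same subnet (199.52.26.0)


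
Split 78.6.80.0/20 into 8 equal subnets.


New prefix = 20 + 3 = 23
Each subnet has 512 addresses
  78.6.80.0/23
  78.6.82.0/23
  78.6.84.0/23
  78.6.86.0/23
  78.6.88.0/23
  78.6.90.0/23
  78.6.92.0/23
  78.6.94.0/23
Subnets: 78.6.80.0/23, 78.6.82.0/23, 78.6.84.0/23, 78.6.86.0/23, 78.6.88.0/23, 78.6.90.0/23, 78.6.92.0/23, 78.6.94.0/23


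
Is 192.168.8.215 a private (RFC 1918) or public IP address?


RFC 1918 private ranges:
  10.0.0.0/8 (10.0.0.0 - 10.255.255.255)
  172.16.0.0/12 (172.16.0.0 - 172.31.255.255)
  192.168.0.0/16 (192.168.0.0 - 192.168.255.255)
Private (in 192.168.0.0/16)


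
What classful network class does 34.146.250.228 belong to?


First octet: 34
Binary: 00100010
0xxxxxxx -> Class A (1-126)
Class A, default mask 255.0.0.0 (/8)


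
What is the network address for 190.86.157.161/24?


IP:   10111110.01010110.10011101.10100001
Mask: 11111111.11111111.11111111.00000000
AND operation:
Net:  10111110.01010110.10011101.00000000
Network: 190.86.157.0/24


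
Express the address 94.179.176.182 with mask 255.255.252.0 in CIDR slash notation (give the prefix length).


Binary: 11111111.11111111.11111100.00000000
Count leading 1s
Prefix: /22


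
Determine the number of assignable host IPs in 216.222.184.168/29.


Host bits = 32 - 29 = 3
Total addresses = 2^3 = 8
Usable = total - 2 (network and broadcast)
Usable hosts: 6


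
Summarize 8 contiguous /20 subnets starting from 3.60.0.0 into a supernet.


Original prefix: /20
Number of subnets: 8 = 2^3
New prefix = 20 - 3 = 17
Supernet: 3.60.0.0/17


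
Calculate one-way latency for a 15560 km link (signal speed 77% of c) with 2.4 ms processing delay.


Speed = 0.77 * 3e5 km/s = 231000 km/s
Propagation delay = 15560 / 231000 = 0.0674 s = 67.3593 ms
Processing delay = 2.4 ms
Total one-way latency = 69.7593 ms


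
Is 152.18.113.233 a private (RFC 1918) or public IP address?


RFC 1918 private ranges:
  10.0.0.0/8 (10.0.0.0 - 10.255.255.255)
  172.16.0.0/12 (172.16.0.0 - 172.31.255.255)
  192.168.0.0/16 (192.168.0.0 - 192.168.255.255)
Public (not in any RFC 1918 range)


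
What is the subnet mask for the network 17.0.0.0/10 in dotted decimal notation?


/10 means 10 network bits, 22 host bits
Binary: 11111111110000000000000000000000
Mask: 255.192.0.0


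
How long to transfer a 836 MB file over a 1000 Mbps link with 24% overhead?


Effective throughput = 1000 * (1 - 24/100) = 760 Mbps
File size in Mb = 836 * 8 = 6688 Mb
Time = 6688 / 760
Time = 8.8 seconds


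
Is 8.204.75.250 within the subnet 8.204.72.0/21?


Subnet network: 8.204.72.0
Test IP AND mask: 8.204.72.0
Yes, 8.204.75.250 is in 8.204.72.0/21


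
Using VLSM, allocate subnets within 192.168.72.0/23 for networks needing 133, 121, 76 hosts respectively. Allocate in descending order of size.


133 hosts -> /24 (254 usable): 192.168.72.0/24
121 hosts -> /25 (126 usable): 192.168.73.0/25
76 hosts -> /25 (126 usable): 192.168.73.128/25
Allocation: 192.168.72.0/24 (133 hosts, 254 usable); 192.168.73.0/25 (121 hosts, 126 usable); 192.168.73.128/25 (76 hosts, 126 usable)


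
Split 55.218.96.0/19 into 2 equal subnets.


New prefix = 19 + 1 = 20
Each subnet has 4096 addresses
  55.218.96.0/20
  55.218.112.0/20
Subnets: 55.218.96.0/20, 55.218.112.0/20


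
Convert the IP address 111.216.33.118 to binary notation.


111 = 01101111
216 = 11011000
33 = 00100001
118 = 01110110
Binary: 01101111.11011000.00100001.01110110


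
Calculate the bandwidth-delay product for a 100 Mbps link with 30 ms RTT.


BDP = bandwidth * RTT
= 100 Mbps * 30 ms
= 100 * 1e6 * 30 / 1000 bits
= 3000000 bits
= 375000 bytes
= 366.2109 KB
BDP = 3000000 bits (375000 bytes)


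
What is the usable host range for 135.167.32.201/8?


Network: 135.0.0.0
Broadcast: 135.255.255.255
First usable = network + 1
Last usable = broadcast - 1
Range: 135.0.0.1 to 135.255.255.254


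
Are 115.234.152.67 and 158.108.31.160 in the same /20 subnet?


Mask: 255.255.240.0
115.234.152.67 AND mask = 115.234.144.0
158.108.31.160 AND mask = 158.108.16.0
No, different subnets (115.234.144.0 vs 158.108.16.0)


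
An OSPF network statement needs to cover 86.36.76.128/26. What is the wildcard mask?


Subnet mask: 255.255.255.192
Wildcard = 255.255.255.255 - subnet mask
255 - 255 = 0
255 - 255 = 0
255 - 255 = 0
255 - 192 = 63
Wildcard: 0.0.0.63


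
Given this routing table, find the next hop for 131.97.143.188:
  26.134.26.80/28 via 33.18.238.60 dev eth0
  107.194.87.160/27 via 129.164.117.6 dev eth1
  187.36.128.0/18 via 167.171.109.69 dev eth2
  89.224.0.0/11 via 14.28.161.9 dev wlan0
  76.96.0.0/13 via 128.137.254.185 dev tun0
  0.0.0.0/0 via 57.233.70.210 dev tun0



Longest prefix match for 131.97.143.188:
  /28 26.134.26.80: no
  /27 107.194.87.160: no
  /18 187.36.128.0: no
  /11 89.224.0.0: no
  /13 76.96.0.0: no
  /0 0.0.0.0: MATCH
Selected: next-hop 57.233.70.210 via tun0 (matched /0)


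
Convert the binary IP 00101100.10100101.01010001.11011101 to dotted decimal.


00101100 = 44
10100101 = 165
01010001 = 81
11011101 = 221
IP: 44.165.81.221


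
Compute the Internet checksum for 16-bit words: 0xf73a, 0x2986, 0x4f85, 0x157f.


Sum all words (with carry folding):
+ 0xf73a = 0xf73a
+ 0x2986 = 0x20c1
+ 0x4f85 = 0x7046
+ 0x157f = 0x85c5
One's complement: ~0x85c5
Checksum = 0x7a3a


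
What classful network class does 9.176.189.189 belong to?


First octet: 9
Binary: 00001001
0xxxxxxx -> Class A (1-126)
Class A, default mask 255.0.0.0 (/8)


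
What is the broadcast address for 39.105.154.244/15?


Network: 39.104.0.0/15
Host bits = 17
Set all host bits to 1:
Broadcast: 39.105.255.255


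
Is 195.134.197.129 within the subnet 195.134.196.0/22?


Subnet network: 195.134.196.0
Test IP AND mask: 195.134.196.0
Yes, 195.134.197.129 is in 195.134.196.0/22


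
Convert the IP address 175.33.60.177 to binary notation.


175 = 10101111
33 = 00100001
60 = 00111100
177 = 10110001
Binary: 10101111.00100001.00111100.10110001


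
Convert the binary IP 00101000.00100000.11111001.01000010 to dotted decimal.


00101000 = 40
00100000 = 32
11111001 = 249
01000010 = 66
IP: 40.32.249.66


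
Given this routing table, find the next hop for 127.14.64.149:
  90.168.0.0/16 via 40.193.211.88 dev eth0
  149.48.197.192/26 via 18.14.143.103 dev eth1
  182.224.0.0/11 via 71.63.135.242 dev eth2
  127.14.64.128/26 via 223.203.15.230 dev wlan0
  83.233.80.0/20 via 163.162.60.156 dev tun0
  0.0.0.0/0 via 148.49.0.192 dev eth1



Longest prefix match for 127.14.64.149:
  /16 90.168.0.0: no
  /26 149.48.197.192: no
  /11 182.224.0.0: no
  /26 127.14.64.128: MATCH
  /20 83.233.80.0: no
  /0 0.0.0.0: MATCH
Selected: next-hop 223.203.15.230 via wlan0 (matched /26)


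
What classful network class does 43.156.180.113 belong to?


First octet: 43
Binary: 00101011
0xxxxxxx -> Class A (1-126)
Class A, default mask 255.0.0.0 (/8)


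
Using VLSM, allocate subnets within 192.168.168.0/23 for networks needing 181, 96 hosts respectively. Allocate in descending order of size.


181 hosts -> /24 (254 usable): 192.168.168.0/24
96 hosts -> /25 (126 usable): 192.168.169.0/25
Allocation: 192.168.168.0/24 (181 hosts, 254 usable); 192.168.169.0/25 (96 hosts, 126 usable)


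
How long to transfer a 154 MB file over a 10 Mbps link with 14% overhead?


Effective throughput = 10 * (1 - 14/100) = 8.6 Mbps
File size in Mb = 154 * 8 = 1232 Mb
Time = 1232 / 8.6
Time = 143.2558 seconds


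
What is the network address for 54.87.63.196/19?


IP:   00110110.01010111.00111111.11000100
Mask: 11111111.11111111.11100000.00000000
AND operation:
Net:  00110110.01010111.00100000.00000000
Network: 54.87.32.0/19


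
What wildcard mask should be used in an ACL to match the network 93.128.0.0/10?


Subnet mask: 255.192.0.0
Wildcard = 255.255.255.255 - subnet mask
255 - 255 = 0
255 - 192 = 63
255 - 0 = 255
255 - 0 = 255
Wildcard: 0.63.255.255


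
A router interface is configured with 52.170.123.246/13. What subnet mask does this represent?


/13 means 13 network bits, 19 host bits
Binary: 11111111111110000000000000000000
Mask: 255.248.0.0


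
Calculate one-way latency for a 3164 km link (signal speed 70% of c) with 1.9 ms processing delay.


Speed = 0.7 * 3e5 km/s = 210000 km/s
Propagation delay = 3164 / 210000 = 0.0151 s = 15.0667 ms
Processing delay = 1.9 ms
Total one-way latency = 16.9667 ms


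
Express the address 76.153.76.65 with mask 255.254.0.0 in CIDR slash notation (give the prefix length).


Binary: 11111111.11111110.00000000.00000000
Count leading 1s
Prefix: /15


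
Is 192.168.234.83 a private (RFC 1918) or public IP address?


RFC 1918 private ranges:
  10.0.0.0/8 (10.0.0.0 - 10.255.255.255)
  172.16.0.0/12 (172.16.0.0 - 172.31.255.255)
  192.168.0.0/16 (192.168.0.0 - 192.168.255.255)
Private (in 192.168.0.0/16)


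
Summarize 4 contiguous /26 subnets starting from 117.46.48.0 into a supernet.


Original prefix: /26
Number of subnets: 4 = 2^2
New prefix = 26 - 2 = 24
Supernet: 117.46.48.0/24


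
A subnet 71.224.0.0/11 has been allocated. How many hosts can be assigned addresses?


Host bits = 32 - 11 = 21
Total addresses = 2^21 = 2097152
Usable = total - 2 (network and broadcast)
Usable hosts: 2097150


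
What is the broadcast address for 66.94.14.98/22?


Network: 66.94.12.0/22
Host bits = 10
Set all host bits to 1:
Broadcast: 66.94.15.255


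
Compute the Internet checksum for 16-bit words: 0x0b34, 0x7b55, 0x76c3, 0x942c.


Sum all words (with carry folding):
+ 0x0b34 = 0x0b34
+ 0x7b55 = 0x8689
+ 0x76c3 = 0xfd4c
+ 0x942c = 0x9179
One's complement: ~0x9179
Checksum = 0x6e86


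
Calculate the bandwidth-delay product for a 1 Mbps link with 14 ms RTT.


BDP = bandwidth * RTT
= 1 Mbps * 14 ms
= 1 * 1e6 * 14 / 1000 bits
= 14000 bits
= 1750 bytes
= 1.709 KB
BDP = 14000 bits (1750 bytes)


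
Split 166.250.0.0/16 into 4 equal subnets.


New prefix = 16 + 2 = 18
Each subnet has 16384 addresses
  166.250.0.0/18
  166.250.64.0/18
  166.250.128.0/18
  166.250.192.0/18
Subnets: 166.250.0.0/18, 166.250.64.0/18, 166.250.128.0/18, 166.250.192.0/18


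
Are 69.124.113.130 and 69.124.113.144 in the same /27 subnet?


Mask: 255.255.255.224
69.124.113.130 AND mask = 69.124.113.128
69.124.113.144 AND mask = 69.124.113.128
Yes, same subnet (69.124.113.128)


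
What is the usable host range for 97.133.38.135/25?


Network: 97.133.38.128
Broadcast: 97.133.38.255
First usable = network + 1
Last usable = broadcast - 1
Range: 97.133.38.129 to 97.133.38.254


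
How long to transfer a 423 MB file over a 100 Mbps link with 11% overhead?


Effective throughput = 100 * (1 - 11/100) = 89 Mbps
File size in Mb = 423 * 8 = 3384 Mb
Time = 3384 / 89
Time = 38.0225 seconds


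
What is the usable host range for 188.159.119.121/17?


Network: 188.159.0.0
Broadcast: 188.159.127.255
First usable = network + 1
Last usable = broadcast - 1
Range: 188.159.0.1 to 188.159.127.254


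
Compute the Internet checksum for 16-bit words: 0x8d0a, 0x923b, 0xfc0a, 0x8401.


Sum all words (with carry folding):
+ 0x8d0a = 0x8d0a
+ 0x923b = 0x1f46
+ 0xfc0a = 0x1b51
+ 0x8401 = 0x9f52
One's complement: ~0x9f52
Checksum = 0x60ad


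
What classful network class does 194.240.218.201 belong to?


First octet: 194
Binary: 11000010
110xxxxx -> Class C (192-223)
Class C, default mask 255.255.255.0 (/24)


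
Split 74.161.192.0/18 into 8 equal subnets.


New prefix = 18 + 3 = 21
Each subnet has 2048 addresses
  74.161.192.0/21
  74.161.200.0/21
  74.161.208.0/21
  74.161.216.0/21
  74.161.224.0/21
  74.161.232.0/21
  74.161.240.0/21
  74.161.248.0/21
Subnets: 74.161.192.0/21, 74.161.200.0/21, 74.161.208.0/21, 74.161.216.0/21, 74.161.224.0/21, 74.161.232.0/21, 74.161.240.0/21, 74.161.248.0/21


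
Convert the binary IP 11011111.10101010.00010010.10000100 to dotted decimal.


11011111 = 223
10101010 = 170
00010010 = 18
10000100 = 132
IP: 223.170.18.132


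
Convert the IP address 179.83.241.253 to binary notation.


179 = 10110011
83 = 01010011
241 = 11110001
253 = 11111101
Binary: 10110011.01010011.11110001.11111101


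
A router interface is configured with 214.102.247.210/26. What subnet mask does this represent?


/26 means 26 network bits, 6 host bits
Binary: 11111111111111111111111111000000
Mask: 255.255.255.192


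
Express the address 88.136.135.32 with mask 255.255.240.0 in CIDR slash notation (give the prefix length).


Binary: 11111111.11111111.11110000.00000000
Count leading 1s
Prefix: /20


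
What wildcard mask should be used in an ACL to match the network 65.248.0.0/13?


Subnet mask: 255.248.0.0
Wildcard = 255.255.255.255 - subnet mask
255 - 255 = 0
255 - 248 = 7
255 - 0 = 255
255 - 0 = 255
Wildcard: 0.7.255.255


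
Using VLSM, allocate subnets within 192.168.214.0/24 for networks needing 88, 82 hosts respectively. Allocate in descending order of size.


88 hosts -> /25 (126 usable): 192.168.214.0/25
82 hosts -> /25 (126 usable): 192.168.214.128/25
Allocation: 192.168.214.0/25 (88 hosts, 126 usable); 192.168.214.128/25 (82 hosts, 126 usable)


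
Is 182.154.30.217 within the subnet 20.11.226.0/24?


Subnet network: 20.11.226.0
Test IP AND mask: 182.154.30.0
No, 182.154.30.217 is not in 20.11.226.0/24


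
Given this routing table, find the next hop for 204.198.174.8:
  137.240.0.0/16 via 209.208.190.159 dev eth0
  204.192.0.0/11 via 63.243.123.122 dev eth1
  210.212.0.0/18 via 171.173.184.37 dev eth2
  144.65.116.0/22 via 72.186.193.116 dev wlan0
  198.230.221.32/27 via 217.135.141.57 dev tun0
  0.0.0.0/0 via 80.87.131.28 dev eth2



Longest prefix match for 204.198.174.8:
  /16 137.240.0.0: no
  /11 204.192.0.0: MATCH
  /18 210.212.0.0: no
  /22 144.65.116.0: no
  /27 198.230.221.32: no
  /0 0.0.0.0: MATCH
Selected: next-hop 63.243.123.122 via eth1 (matched /11)


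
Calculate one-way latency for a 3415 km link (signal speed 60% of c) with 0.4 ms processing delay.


Speed = 0.6 * 3e5 km/s = 180000 km/s
Propagation delay = 3415 / 180000 = 0.019 s = 18.9722 ms
Processing delay = 0.4 ms
Total one-way latency = 19.3722 ms


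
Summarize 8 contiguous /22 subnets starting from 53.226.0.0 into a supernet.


Original prefix: /22
Number of subnets: 8 = 2^3
New prefix = 22 - 3 = 19
Supernet: 53.226.0.0/19


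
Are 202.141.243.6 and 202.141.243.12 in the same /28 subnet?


Mask: 255.255.255.240
202.141.243.6 AND mask = 202.141.243.0
202.141.243.12 AND mask = 202.141.243.0
Yes, same subnet (202.141.243.0)


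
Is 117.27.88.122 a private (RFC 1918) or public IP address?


RFC 1918 private ranges:
  10.0.0.0/8 (10.0.0.0 - 10.255.255.255)
  172.16.0.0/12 (172.16.0.0 - 172.31.255.255)
  192.168.0.0/16 (192.168.0.0 - 192.168.255.255)
Public (not in any RFC 1918 range)


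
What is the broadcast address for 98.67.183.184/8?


Network: 98.0.0.0/8
Host bits = 24
Set all host bits to 1:
Broadcast: 98.255.255.255


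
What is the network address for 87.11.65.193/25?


IP:   01010111.00001011.01000001.11000001
Mask: 11111111.11111111.11111111.10000000
AND operation:
Net:  01010111.00001011.01000001.10000000
Network: 87.11.65.128/25


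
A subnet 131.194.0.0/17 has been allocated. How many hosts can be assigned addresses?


Host bits = 32 - 17 = 15
Total addresses = 2^15 = 32768
Usable = total - 2 (network and broadcast)
Usable hosts: 32766


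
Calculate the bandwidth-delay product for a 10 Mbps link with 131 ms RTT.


BDP = bandwidth * RTT
= 10 Mbps * 131 ms
= 10 * 1e6 * 131 / 1000 bits
= 1310000 bits
= 163750 bytes
= 159.9121 KB
BDP = 1310000 bits (163750 bytes)


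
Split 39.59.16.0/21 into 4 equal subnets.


New prefix = 21 + 2 = 23
Each subnet has 512 addresses
  39.59.16.0/23
  39.59.18.0/23
  39.59.20.0/23
  39.59.22.0/23
Subnets: 39.59.16.0/23, 39.59.18.0/23, 39.59.20.0/23, 39.59.22.0/23


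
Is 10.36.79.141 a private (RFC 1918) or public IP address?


RFC 1918 private ranges:
  10.0.0.0/8 (10.0.0.0 - 10.255.255.255)
  172.16.0.0/12 (172.16.0.0 - 172.31.255.255)
  192.168.0.0/16 (192.168.0.0 - 192.168.255.255)
Private (in 10.0.0.0/8)


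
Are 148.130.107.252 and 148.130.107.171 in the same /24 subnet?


Mask: 255.255.255.0
148.130.107.252 AND mask = 148.130.107.0
148.130.107.171 AND mask = 148.130.107.0
Yes, same subnet (148.130.107.0)


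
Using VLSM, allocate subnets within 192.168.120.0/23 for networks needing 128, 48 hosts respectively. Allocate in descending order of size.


128 hosts -> /24 (254 usable): 192.168.120.0/24
48 hosts -> /26 (62 usable): 192.168.121.0/26
Allocation: 192.168.120.0/24 (128 hosts, 254 usable); 192.168.121.0/26 (48 hosts, 62 usable)


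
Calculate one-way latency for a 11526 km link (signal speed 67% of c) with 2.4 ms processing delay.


Speed = 0.67 * 3e5 km/s = 201000 km/s
Propagation delay = 11526 / 201000 = 0.0573 s = 57.3433 ms
Processing delay = 2.4 ms
Total one-way latency = 59.7433 ms


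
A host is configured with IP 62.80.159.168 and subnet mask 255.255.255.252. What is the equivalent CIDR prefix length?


Binary: 11111111.11111111.11111111.11111100
Count leading 1s
Prefix: /30


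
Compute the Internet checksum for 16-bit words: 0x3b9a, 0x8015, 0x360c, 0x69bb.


Sum all words (with carry folding):
+ 0x3b9a = 0x3b9a
+ 0x8015 = 0xbbaf
+ 0x360c = 0xf1bb
+ 0x69bb = 0x5b77
One's complement: ~0x5b77
Checksum = 0xa488


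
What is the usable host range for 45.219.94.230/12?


Network: 45.208.0.0
Broadcast: 45.223.255.255
First usable = network + 1
Last usable = broadcast - 1
Range: 45.208.0.1 to 45.223.255.254


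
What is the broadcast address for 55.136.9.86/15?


Network: 55.136.0.0/15
Host bits = 17
Set all host bits to 1:
Broadcast: 55.137.255.255


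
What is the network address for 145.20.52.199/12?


IP:   10010001.00010100.00110100.11000111
Mask: 11111111.11110000.00000000.00000000
AND operation:
Net:  10010001.00010000.00000000.00000000
Network: 145.16.0.0/12


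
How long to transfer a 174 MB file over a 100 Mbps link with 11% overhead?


Effective throughput = 100 * (1 - 11/100) = 89 Mbps
File size in Mb = 174 * 8 = 1392 Mb
Time = 1392 / 89
Time = 15.6404 seconds


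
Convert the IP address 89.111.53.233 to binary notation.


89 = 01011001
111 = 01101111
53 = 00110101
233 = 11101001
Binary: 01011001.01101111.00110101.11101001


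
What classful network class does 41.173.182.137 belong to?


First octet: 41
Binary: 00101001
0xxxxxxx -> Class A (1-126)
Class A, default mask 255.0.0.0 (/8)


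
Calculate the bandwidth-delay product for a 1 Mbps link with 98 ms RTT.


BDP = bandwidth * RTT
= 1 Mbps * 98 ms
= 1 * 1e6 * 98 / 1000 bits
= 98000 bits
= 12250 bytes
= 11.9629 KB
BDP = 98000 bits (12250 bytes)


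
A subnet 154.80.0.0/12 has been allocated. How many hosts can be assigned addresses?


Host bits = 32 - 12 = 20
Total addresses = 2^20 = 1048576
Usable = total - 2 (network and broadcast)
Usable hosts: 1048574


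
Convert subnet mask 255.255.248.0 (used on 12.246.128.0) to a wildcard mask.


Subnet mask: 255.255.248.0
Wildcard = 255.255.255.255 - subnet mask
255 - 255 = 0
255 - 255 = 0
255 - 248 = 7
255 - 0 = 255
Wildcard: 0.0.7.255


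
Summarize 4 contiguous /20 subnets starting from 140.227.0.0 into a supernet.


Original prefix: /20
Number of subnets: 4 = 2^2
New prefix = 20 - 2 = 18
Supernet: 140.227.0.0/18


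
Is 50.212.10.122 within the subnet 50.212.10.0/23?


Subnet network: 50.212.10.0
Test IP AND mask: 50.212.10.0
Yes, 50.212.10.122 is in 50.212.10.0/23


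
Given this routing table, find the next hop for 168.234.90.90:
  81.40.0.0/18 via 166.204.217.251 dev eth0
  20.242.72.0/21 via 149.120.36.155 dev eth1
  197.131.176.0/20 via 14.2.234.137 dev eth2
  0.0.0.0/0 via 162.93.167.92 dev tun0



Longest prefix match for 168.234.90.90:
  /18 81.40.0.0: no
  /21 20.242.72.0: no
  /20 197.131.176.0: no
  /0 0.0.0.0: MATCH
Selected: next-hop 162.93.167.92 via tun0 (matched /0)


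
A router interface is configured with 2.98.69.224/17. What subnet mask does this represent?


/17 means 17 network bits, 15 host bits
Binary: 11111111111111111000000000000000
Mask: 255.255.128.0
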